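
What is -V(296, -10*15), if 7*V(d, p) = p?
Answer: 150/7 ≈ 21.429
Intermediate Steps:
V(d, p) = p/7
-V(296, -10*15) = -(-10*15)/7 = -(-150)/7 = -1*(-150/7) = 150/7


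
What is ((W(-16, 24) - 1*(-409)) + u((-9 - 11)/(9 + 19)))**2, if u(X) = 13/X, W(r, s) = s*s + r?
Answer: 22600516/25 ≈ 9.0402e+5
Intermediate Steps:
W(r, s) = r + s**2 (W(r, s) = s**2 + r = r + s**2)
((W(-16, 24) - 1*(-409)) + u((-9 - 11)/(9 + 19)))**2 = (((-16 + 24**2) - 1*(-409)) + 13/(((-9 - 11)/(9 + 19))))**2 = (((-16 + 576) + 409) + 13/((-20/28)))**2 = ((560 + 409) + 13/((-20*1/28)))**2 = (969 + 13/(-5/7))**2 = (969 + 13*(-7/5))**2 = (969 - 91/5)**2 = (4754/5)**2 = 22600516/25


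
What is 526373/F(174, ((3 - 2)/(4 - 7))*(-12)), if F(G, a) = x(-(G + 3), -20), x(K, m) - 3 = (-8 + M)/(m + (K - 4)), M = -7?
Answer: 35266991/206 ≈ 1.7120e+5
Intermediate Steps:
x(K, m) = 3 - 15/(-4 + K + m) (x(K, m) = 3 + (-8 - 7)/(m + (K - 4)) = 3 - 15/(m + (-4 + K)) = 3 - 15/(-4 + K + m))
F(G, a) = 3*(-32 - G)/(-27 - G) (F(G, a) = 3*(-9 - (G + 3) - 20)/(-4 - (G + 3) - 20) = 3*(-9 - (3 + G) - 20)/(-4 - (3 + G) - 20) = 3*(-9 + (-3 - G) - 20)/(-4 + (-3 - G) - 20) = 3*(-32 - G)/(-27 - G))
526373/F(174, ((3 - 2)/(4 - 7))*(-12)) = 526373/((3*(32 + 174)/(27 + 174))) = 526373/((3*206/201)) = 526373/((3*(1/201)*206)) = 526373/(206/67) = 526373*(67/206) = 35266991/206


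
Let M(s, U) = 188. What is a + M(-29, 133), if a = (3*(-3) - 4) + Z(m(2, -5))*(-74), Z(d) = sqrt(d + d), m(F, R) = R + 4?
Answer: 175 - 74*I*sqrt(2) ≈ 175.0 - 104.65*I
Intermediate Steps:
m(F, R) = 4 + R
Z(d) = sqrt(2)*sqrt(d) (Z(d) = sqrt(2*d) = sqrt(2)*sqrt(d))
a = -13 - 74*I*sqrt(2) (a = (3*(-3) - 4) + (sqrt(2)*sqrt(4 - 5))*(-74) = (-9 - 4) + (sqrt(2)*sqrt(-1))*(-74) = -13 + (sqrt(2)*I)*(-74) = -13 + (I*sqrt(2))*(-74) = -13 - 74*I*sqrt(2) ≈ -13.0 - 104.65*I)
a + M(-29, 133) = (-13 - 74*I*sqrt(2)) + 188 = 175 - 74*I*sqrt(2)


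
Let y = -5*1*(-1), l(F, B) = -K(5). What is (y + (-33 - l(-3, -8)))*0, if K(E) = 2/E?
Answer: 0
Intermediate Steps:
l(F, B) = -⅖ (l(F, B) = -2/5 = -1*⅖ = -⅖)
y = 5 (y = -5*(-1) = 5)
(y + (-33 - l(-3, -8)))*0 = (5 + (-33 - 1*(-⅖)))*0 = (5 + (-33 + ⅖))*0 = (5 - 163/5)*0 = -138/5*0 = 0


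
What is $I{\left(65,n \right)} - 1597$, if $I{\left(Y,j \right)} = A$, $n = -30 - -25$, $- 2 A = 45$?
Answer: $- \frac{3239}{2} \approx -1619.5$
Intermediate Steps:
$A = - \frac{45}{2}$ ($A = \left(- \frac{1}{2}\right) 45 = - \frac{45}{2} \approx -22.5$)
$n = -5$ ($n = -30 + 25 = -5$)
$I{\left(Y,j \right)} = - \frac{45}{2}$
$I{\left(65,n \right)} - 1597 = - \frac{45}{2} - 1597 = - \frac{3239}{2}$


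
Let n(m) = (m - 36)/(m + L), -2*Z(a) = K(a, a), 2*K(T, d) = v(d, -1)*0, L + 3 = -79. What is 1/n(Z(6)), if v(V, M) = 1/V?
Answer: 41/18 ≈ 2.2778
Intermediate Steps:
L = -82 (L = -3 - 79 = -82)
K(T, d) = 0 (K(T, d) = (0/d)/2 = (½)*0 = 0)
Z(a) = 0 (Z(a) = -½*0 = 0)
n(m) = (-36 + m)/(-82 + m) (n(m) = (m - 36)/(m - 82) = (-36 + m)/(-82 + m))
1/n(Z(6)) = 1/((-36 + 0)/(-82 + 0)) = 1/(-36/(-82)) = 1/(-1/82*(-36)) = 1/(18/41) = 41/18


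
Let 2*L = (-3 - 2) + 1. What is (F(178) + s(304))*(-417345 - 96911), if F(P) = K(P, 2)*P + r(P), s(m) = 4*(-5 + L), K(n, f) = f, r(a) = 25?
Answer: -181532368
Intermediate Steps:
L = -2 (L = ((-3 - 2) + 1)/2 = (-5 + 1)/2 = (1/2)*(-4) = -2)
s(m) = -28 (s(m) = 4*(-5 - 2) = 4*(-7) = -28)
F(P) = 25 + 2*P (F(P) = 2*P + 25 = 25 + 2*P)
(F(178) + s(304))*(-417345 - 96911) = ((25 + 2*178) - 28)*(-417345 - 96911) = ((25 + 356) - 28)*(-514256) = (381 - 28)*(-514256) = 353*(-514256) = -181532368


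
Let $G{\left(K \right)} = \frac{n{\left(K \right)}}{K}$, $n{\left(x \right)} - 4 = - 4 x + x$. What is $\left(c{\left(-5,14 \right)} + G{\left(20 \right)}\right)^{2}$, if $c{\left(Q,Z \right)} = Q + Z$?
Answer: $\frac{961}{25} \approx 38.44$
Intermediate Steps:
$n{\left(x \right)} = 4 - 3 x$ ($n{\left(x \right)} = 4 + \left(- 4 x + x\right) = 4 - 3 x$)
$G{\left(K \right)} = \frac{4 - 3 K}{K}$
$\left(c{\left(-5,14 \right)} + G{\left(20 \right)}\right)^{2} = \left(\left(-5 + 14\right) - \left(3 - \frac{4}{20}\right)\right)^{2} = \left(9 + \left(-3 + 4 \cdot \frac{1}{20}\right)\right)^{2} = \left(9 + \left(-3 + \frac{1}{5}\right)\right)^{2} = \left(9 - \frac{14}{5}\right)^{2} = \left(\frac{31}{5}\right)^{2} = \frac{961}{25}$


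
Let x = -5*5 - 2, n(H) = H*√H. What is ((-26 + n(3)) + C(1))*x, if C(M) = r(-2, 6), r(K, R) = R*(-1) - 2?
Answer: 918 - 81*√3 ≈ 777.70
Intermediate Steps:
r(K, R) = -2 - R (r(K, R) = -R - 2 = -2 - R)
C(M) = -8 (C(M) = -2 - 1*6 = -2 - 6 = -8)
n(H) = H^(3/2)
x = -27 (x = -25 - 2 = -27)
((-26 + n(3)) + C(1))*x = ((-26 + 3^(3/2)) - 8)*(-27) = ((-26 + 3*√3) - 8)*(-27) = (-34 + 3*√3)*(-27) = 918 - 81*√3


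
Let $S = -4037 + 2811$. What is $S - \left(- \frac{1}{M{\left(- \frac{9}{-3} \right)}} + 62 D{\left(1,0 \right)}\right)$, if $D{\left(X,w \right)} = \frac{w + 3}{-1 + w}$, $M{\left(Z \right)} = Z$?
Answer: $- \frac{3119}{3} \approx -1039.7$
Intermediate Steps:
$D{\left(X,w \right)} = \frac{3 + w}{-1 + w}$
$S = -1226$
$S - \left(- \frac{1}{M{\left(- \frac{9}{-3} \right)}} + 62 D{\left(1,0 \right)}\right) = -1226 + \left(\frac{1}{\left(-9\right) \frac{1}{-3}} - 62 \frac{3 + 0}{-1 + 0}\right) = -1226 + \left(\frac{1}{\left(-9\right) \left(- \frac{1}{3}\right)} - 62 \frac{1}{-1} \cdot 3\right) = -1226 - \left(- \frac{1}{3} + 62 \left(-1\right) 3\right) = -1226 + \left(\frac{1}{3} - -186\right) = -1226 + \left(\frac{1}{3} + 186\right) = -1226 + \frac{559}{3} = - \frac{3119}{3}$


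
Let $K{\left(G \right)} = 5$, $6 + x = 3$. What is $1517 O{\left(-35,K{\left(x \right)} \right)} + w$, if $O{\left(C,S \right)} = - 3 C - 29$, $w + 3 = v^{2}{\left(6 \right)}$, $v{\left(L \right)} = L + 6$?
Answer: $115433$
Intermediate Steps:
$x = -3$ ($x = -6 + 3 = -3$)
$v{\left(L \right)} = 6 + L$
$w = 141$ ($w = -3 + \left(6 + 6\right)^{2} = -3 + 12^{2} = -3 + 144 = 141$)
$O{\left(C,S \right)} = -29 - 3 C$
$1517 O{\left(-35,K{\left(x \right)} \right)} + w = 1517 \left(-29 - -105\right) + 141 = 1517 \left(-29 + 105\right) + 141 = 1517 \cdot 76 + 141 = 115292 + 141 = 115433$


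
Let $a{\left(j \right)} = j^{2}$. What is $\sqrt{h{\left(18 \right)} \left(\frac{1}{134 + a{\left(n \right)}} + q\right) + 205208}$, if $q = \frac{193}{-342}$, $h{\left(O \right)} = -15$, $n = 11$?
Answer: $\frac{\sqrt{770760807510}}{1938} \approx 453.01$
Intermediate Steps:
$q = - \frac{193}{342}$ ($q = 193 \left(- \frac{1}{342}\right) = - \frac{193}{342} \approx -0.56433$)
$\sqrt{h{\left(18 \right)} \left(\frac{1}{134 + a{\left(n \right)}} + q\right) + 205208} = \sqrt{- 15 \left(\frac{1}{134 + 11^{2}} - \frac{193}{342}\right) + 205208} = \sqrt{- 15 \left(\frac{1}{134 + 121} - \frac{193}{342}\right) + 205208} = \sqrt{- 15 \left(\frac{1}{255} - \frac{193}{342}\right) + 205208} = \sqrt{\left(-15\right) \left(- \frac{16291}{29070}\right) + 205208} = \sqrt{\frac{16291}{1938} + 205208} = \sqrt{\frac{397709395}{1938}} = \frac{\sqrt{770760807510}}{1938}$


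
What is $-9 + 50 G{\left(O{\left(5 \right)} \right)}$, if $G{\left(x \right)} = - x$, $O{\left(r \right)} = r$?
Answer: $-259$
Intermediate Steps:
$-9 + 50 G{\left(O{\left(5 \right)} \right)} = -9 + 50 \left(\left(-1\right) 5\right) = -9 + 50 \left(-5\right) = -9 - 250 = -259$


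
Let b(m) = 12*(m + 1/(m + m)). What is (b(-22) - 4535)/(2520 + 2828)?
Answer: -13198/14707 ≈ -0.89740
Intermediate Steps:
b(m) = 6/m + 12*m (b(m) = 12*(m + 1/(2*m)) = 6/m + 12*m)
(b(-22) - 4535)/(2520 + 2828) = ((6/(-22) + 12*(-22)) - 4535)/(2520 + 2828) = ((6*(-1/22) - 264) - 4535)/5348 = ((-3/11 - 264) - 4535)*(1/5348) = (-2907/11 - 4535)*(1/5348) = -52792/11*1/5348 = -13198/14707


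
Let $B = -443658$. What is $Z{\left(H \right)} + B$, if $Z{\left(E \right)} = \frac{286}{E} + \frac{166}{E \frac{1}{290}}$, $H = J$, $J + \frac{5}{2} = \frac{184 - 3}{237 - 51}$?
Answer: $- \frac{33751527}{71} \approx -4.7537 \cdot 10^{5}$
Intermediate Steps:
$J = - \frac{142}{93}$ ($J = - \frac{5}{2} + \frac{184 - 3}{237 - 51} = - \frac{5}{2} + \frac{181}{186} = - \frac{142}{93} \approx -1.5269$)
$H = - \frac{142}{93} \approx -1.5269$
$Z{\left(E \right)} = \frac{48426}{E}$ ($Z{\left(E \right)} = \frac{286}{E} + \frac{166}{E \frac{1}{290}} = \frac{286}{E} + \frac{166}{\frac{1}{290} E} = \frac{286}{E} + 166 \frac{290}{E} = \frac{286}{E} + \frac{48140}{E} = \frac{48426}{E}$)
$Z{\left(H \right)} + B = \frac{48426}{- \frac{142}{93}} - 443658 = 48426 \left(- \frac{93}{142}\right) - 443658 = - \frac{2251809}{71} - 443658 = - \frac{33751527}{71}$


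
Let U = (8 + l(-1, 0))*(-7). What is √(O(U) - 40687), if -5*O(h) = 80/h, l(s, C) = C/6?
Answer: I*√1993649/7 ≈ 201.71*I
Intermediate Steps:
l(s, C) = C/6 (l(s, C) = C*(⅙) = C/6)
U = -56 (U = (8 + (⅙)*0)*(-7) = (8 + 0)*(-7) = 8*(-7) = -56)
O(h) = -16/h
√(O(U) - 40687) = √(-16/(-56) - 40687) = √(-16*(-1/56) - 40687) = √(2/7 - 40687) = √(-284807/7) = I*√1993649/7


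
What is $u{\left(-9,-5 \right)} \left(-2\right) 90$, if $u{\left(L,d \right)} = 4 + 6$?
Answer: $-1800$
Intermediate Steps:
$u{\left(L,d \right)} = 10$
$u{\left(-9,-5 \right)} \left(-2\right) 90 = 10 \left(-2\right) 90 = \left(-20\right) 90 = -1800$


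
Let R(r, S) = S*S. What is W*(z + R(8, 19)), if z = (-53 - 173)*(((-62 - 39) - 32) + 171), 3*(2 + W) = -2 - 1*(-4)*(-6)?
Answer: 263264/3 ≈ 87755.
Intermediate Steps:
R(r, S) = S**2
W = -32/3 (W = -2 + (-2 - 1*(-4)*(-6))/3 = -2 + (-2 + 4*(-6))/3 = -2 + (-2 - 24)/3 = -2 + (1/3)*(-26) = -2 - 26/3 = -32/3 ≈ -10.667)
z = -8588 (z = -226*((-101 - 32) + 171) = -226*(-133 + 171) = -226*38 = -8588)
W*(z + R(8, 19)) = -32*(-8588 + 19**2)/3 = -32*(-8588 + 361)/3 = -32/3*(-8227) = 263264/3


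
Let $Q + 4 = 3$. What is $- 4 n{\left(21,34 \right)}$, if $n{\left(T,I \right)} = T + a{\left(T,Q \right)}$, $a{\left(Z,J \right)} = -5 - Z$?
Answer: $20$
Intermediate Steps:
$Q = -1$ ($Q = -4 + 3 = -1$)
$n{\left(T,I \right)} = -5$ ($n{\left(T,I \right)} = T - \left(5 + T\right) = -5$)
$- 4 n{\left(21,34 \right)} = \left(-4\right) \left(-5\right) = 20$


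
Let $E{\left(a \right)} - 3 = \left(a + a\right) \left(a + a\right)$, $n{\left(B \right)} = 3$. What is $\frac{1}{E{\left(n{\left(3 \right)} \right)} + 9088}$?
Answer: $\frac{1}{9127} \approx 0.00010956$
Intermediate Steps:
$E{\left(a \right)} = 3 + 4 a^{2}$ ($E{\left(a \right)} = 3 + \left(a + a\right) \left(a + a\right) = 3 + 2 a 2 a = 3 + 4 a^{2}$)
$\frac{1}{E{\left(n{\left(3 \right)} \right)} + 9088} = \frac{1}{\left(3 + 4 \cdot 3^{2}\right) + 9088} = \frac{1}{\left(3 + 4 \cdot 9\right) + 9088} = \frac{1}{\left(3 + 36\right) + 9088} = \frac{1}{39 + 9088} = \frac{1}{9127}$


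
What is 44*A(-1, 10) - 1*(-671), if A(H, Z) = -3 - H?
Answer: 583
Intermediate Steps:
44*A(-1, 10) - 1*(-671) = 44*(-3 - 1*(-1)) - 1*(-671) = 44*(-3 + 1) + 671 = 44*(-2) + 671 = -88 + 671 = 583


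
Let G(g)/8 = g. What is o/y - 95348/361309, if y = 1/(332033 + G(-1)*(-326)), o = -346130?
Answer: -41850164698628318/361309 ≈ -1.1583e+11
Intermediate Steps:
G(g) = 8*g
y = 1/334641 (y = 1/(332033 + (8*(-1))*(-326)) = 1/(332033 - 8*(-326)) = 1/(332033 + 2608) = 1/334641 ≈ 2.9883e-6)
o/y - 95348/361309 = -346130/1/334641 - 95348/361309 = -346130*334641 - 95348*1/361309 = -115829289330 - 95348/361309 = -41850164698628318/361309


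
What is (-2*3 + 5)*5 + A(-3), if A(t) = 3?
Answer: -2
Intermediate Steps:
(-2*3 + 5)*5 + A(-3) = (-2*3 + 5)*5 + 3 = (-6 + 5)*5 + 3 = -1*5 + 3 = -5 + 3 = -2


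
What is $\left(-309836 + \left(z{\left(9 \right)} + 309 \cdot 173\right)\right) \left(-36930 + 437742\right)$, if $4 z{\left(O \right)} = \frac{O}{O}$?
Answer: $-102759679545$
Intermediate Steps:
$z{\left(O \right)} = \frac{1}{4}$ ($z{\left(O \right)} = \frac{O \frac{1}{O}}{4} = \frac{1}{4} \cdot 1 = \frac{1}{4}$)
$\left(-309836 + \left(z{\left(9 \right)} + 309 \cdot 173\right)\right) \left(-36930 + 437742\right) = \left(-309836 + \left(\frac{1}{4} + 309 \cdot 173\right)\right) \left(-36930 + 437742\right) = \left(-309836 + \left(\frac{1}{4} + 53457\right)\right) 400812 = \left(-309836 + \frac{213829}{4}\right) 400812 = \left(- \frac{1025515}{4}\right) 400812 = -102759679545$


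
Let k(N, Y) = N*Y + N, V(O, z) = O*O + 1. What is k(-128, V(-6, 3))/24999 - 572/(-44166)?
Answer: -11140222/61339213 ≈ -0.18162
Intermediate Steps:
V(O, z) = 1 + O² (V(O, z) = O² + 1 = 1 + O²)
k(N, Y) = N + N*Y
k(-128, V(-6, 3))/24999 - 572/(-44166) = -128*(1 + (1 + (-6)²))/24999 - 572/(-44166) = -128*(1 + (1 + 36))*(1/24999) - 572*(-1/44166) = -128*(1 + 37)*(1/24999) + 286/22083 = -128*38*(1/24999) + 286/22083 = -4864*1/24999 + 286/22083 = -4864/24999 + 286/22083 = -11140222/61339213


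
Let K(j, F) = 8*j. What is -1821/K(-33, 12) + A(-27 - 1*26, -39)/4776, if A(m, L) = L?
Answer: 60325/8756 ≈ 6.8896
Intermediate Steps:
-1821/K(-33, 12) + A(-27 - 1*26, -39)/4776 = -1821/(8*(-33)) - 39/4776 = -1821/(-264) - 39*1/4776 = -1821*(-1/264) - 13/1592 = 607/88 - 13/1592 = 60325/8756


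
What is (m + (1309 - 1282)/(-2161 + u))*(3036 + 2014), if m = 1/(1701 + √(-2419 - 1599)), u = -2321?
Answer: -943286975/34355111 - 5050*I*√82/413917 ≈ -27.457 - 0.11048*I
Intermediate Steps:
m = 1/(1701 + 7*I*√82) (m = 1/(1701 + √(-4018)) = 1/(1701 + 7*I*√82) ≈ 0.00058707 - 2.1877e-5*I)
(m + (1309 - 1282)/(-2161 + u))*(3036 + 2014) = ((243/413917 - I*√82/413917) + (1309 - 1282)/(-2161 - 2321))*(3036 + 2014) = ((243/413917 - I*√82/413917) + 27/(-4482))*5050 = ((243/413917 - I*√82/413917) + 27*(-1/4482))*5050 = ((243/413917 - I*√82/413917) - 1/166)*5050 = (-373579/68710222 - I*√82/413917)*5050 = -943286975/34355111 - 5050*I*√82/413917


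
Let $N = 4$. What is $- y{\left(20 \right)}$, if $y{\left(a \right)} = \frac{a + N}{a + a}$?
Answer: $- \frac{3}{5} \approx -0.6$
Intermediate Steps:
$y{\left(a \right)} = \frac{4 + a}{2 a}$ ($y{\left(a \right)} = \frac{a + 4}{a + a} = \frac{4 + a}{2 a}$)
$- y{\left(20 \right)} = - \frac{4 + 20}{2 \cdot 20} = - \frac{24}{2 \cdot 20} = \left(-1\right) \frac{3}{5} = - \frac{3}{5}$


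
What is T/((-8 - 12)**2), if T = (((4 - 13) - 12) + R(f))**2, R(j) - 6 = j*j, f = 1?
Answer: 49/100 ≈ 0.49000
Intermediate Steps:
R(j) = 6 + j**2 (R(j) = 6 + j*j = 6 + j**2)
T = 196 (T = (((4 - 13) - 12) + (6 + 1**2))**2 = ((-9 - 12) + (6 + 1))**2 = (-21 + 7)**2 = (-14)**2 = 196)
T/((-8 - 12)**2) = 196/((-8 - 12)**2) = 196/((-20)**2) = 196/400 = 196*(1/400) = 49/100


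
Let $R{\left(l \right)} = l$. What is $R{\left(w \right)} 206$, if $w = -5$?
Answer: $-1030$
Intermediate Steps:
$R{\left(w \right)} 206 = \left(-5\right) 206 = -1030$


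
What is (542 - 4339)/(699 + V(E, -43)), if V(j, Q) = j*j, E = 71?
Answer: -3797/5740 ≈ -0.66150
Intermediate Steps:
V(j, Q) = j²
(542 - 4339)/(699 + V(E, -43)) = (542 - 4339)/(699 + 71²) = -3797/(699 + 5041) = -3797/5740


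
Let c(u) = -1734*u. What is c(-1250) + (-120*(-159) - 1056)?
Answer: 2185524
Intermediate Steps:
c(-1250) + (-120*(-159) - 1056) = -1734*(-1250) + (-120*(-159) - 1056) = 2167500 + (19080 - 1056) = 2167500 + 18024 = 2185524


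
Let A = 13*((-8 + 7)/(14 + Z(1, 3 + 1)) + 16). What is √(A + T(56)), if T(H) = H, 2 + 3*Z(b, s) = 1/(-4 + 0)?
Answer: 2*√184705/53 ≈ 16.218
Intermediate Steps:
Z(b, s) = -¾ (Z(b, s) = -⅔ + 1/(3*(-4 + 0)) = -⅔ + (⅓)/(-4) = -⅔ + (⅓)*(-¼) = -⅔ - 1/12 = -¾)
A = 10972/53 (A = 13*((-8 + 7)/(14 - ¾) + 16) = 13*(-1/53/4 + 16) = 13*(-1*4/53 + 16) = 13*(-4/53 + 16) = 13*(844/53) = 10972/53 ≈ 207.02)
√(A + T(56)) = √(10972/53 + 56) = √(13940/53) = 2*√184705/53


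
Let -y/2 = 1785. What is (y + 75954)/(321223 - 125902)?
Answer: 24128/65107 ≈ 0.37059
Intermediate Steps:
y = -3570 (y = -2*1785 = -3570)
(y + 75954)/(321223 - 125902) = (-3570 + 75954)/(321223 - 125902) = 72384/195321 = 72384*(1/195321) = 24128/65107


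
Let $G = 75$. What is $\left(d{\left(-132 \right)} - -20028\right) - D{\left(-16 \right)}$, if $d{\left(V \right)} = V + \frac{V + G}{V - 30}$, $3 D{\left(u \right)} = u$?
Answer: $\frac{1074691}{54} \approx 19902.0$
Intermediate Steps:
$D{\left(u \right)} = \frac{u}{3}$
$d{\left(V \right)} = V + \frac{75 + V}{-30 + V}$ ($d{\left(V \right)} = V + \frac{V + 75}{V - 30} = V + \frac{75 + V}{-30 + V}$)
$\left(d{\left(-132 \right)} - -20028\right) - D{\left(-16 \right)} = \left(\frac{75 + \left(-132\right)^{2} - -3828}{-30 - 132} - -20028\right) - \frac{1}{3} \left(-16\right) = \left(\frac{75 + 17424 + 3828}{-162} + 20028\right) - - \frac{16}{3} = \left(\left(- \frac{1}{162}\right) 21327 + 20028\right) + \frac{16}{3} = \left(- \frac{7109}{54} + 20028\right) + \frac{16}{3} = \frac{1074403}{54} + \frac{16}{3} = \frac{1074691}{54}$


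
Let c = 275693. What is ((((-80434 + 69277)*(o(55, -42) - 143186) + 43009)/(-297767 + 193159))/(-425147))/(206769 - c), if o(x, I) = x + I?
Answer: -798712085/1532655315931712 ≈ -5.2113e-7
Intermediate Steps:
o(x, I) = I + x
((((-80434 + 69277)*(o(55, -42) - 143186) + 43009)/(-297767 + 193159))/(-425147))/(206769 - c) = ((((-80434 + 69277)*((-42 + 55) - 143186) + 43009)/(-297767 + 193159))/(-425147))/(206769 - 1*275693) = (((-11157*(13 - 143186) + 43009)/(-104608))*(-1/425147))/(206769 - 275693) = (((-11157*(-143173) + 43009)*(-1/104608))*(-1/425147))/(-68924) = (((1597381161 + 43009)*(-1/104608))*(-1/425147))*(-1/68924) = ((1597424170*(-1/104608))*(-1/425147))*(-1/68924) = -798712085/52304*(-1/425147)*(-1/68924) = (798712085/22236888688)*(-1/68924) = -798712085/1532655315931712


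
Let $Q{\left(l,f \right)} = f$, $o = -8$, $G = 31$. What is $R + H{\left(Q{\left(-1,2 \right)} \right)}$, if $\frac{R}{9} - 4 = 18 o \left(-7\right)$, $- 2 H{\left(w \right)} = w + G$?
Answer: $\frac{18183}{2} \approx 9091.5$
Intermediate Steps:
$H{\left(w \right)} = - \frac{31}{2} - \frac{w}{2}$ ($H{\left(w \right)} = - \frac{w + 31}{2} = - \frac{31 + w}{2} = - \frac{31}{2} - \frac{w}{2}$)
$R = 9108$ ($R = 36 + 9 \cdot 18 \left(-8\right) \left(-7\right) = 36 + 9 \left(\left(-144\right) \left(-7\right)\right) = 36 + 9 \cdot 1008 = 36 + 9072 = 9108$)
$R + H{\left(Q{\left(-1,2 \right)} \right)} = 9108 - \frac{33}{2} = \frac{18183}{2}$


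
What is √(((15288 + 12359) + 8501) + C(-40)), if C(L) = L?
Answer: 6*√1003 ≈ 190.02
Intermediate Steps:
√(((15288 + 12359) + 8501) + C(-40)) = √(((15288 + 12359) + 8501) - 40) = √((27647 + 8501) - 40) = √(36148 - 40) = √36108 = 6*√1003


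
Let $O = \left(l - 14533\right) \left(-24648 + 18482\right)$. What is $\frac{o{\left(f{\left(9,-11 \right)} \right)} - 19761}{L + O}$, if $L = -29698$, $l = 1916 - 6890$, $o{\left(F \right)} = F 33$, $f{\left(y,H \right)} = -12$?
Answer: $- \frac{6719}{40083488} \approx -0.00016763$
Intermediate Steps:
$o{\left(F \right)} = 33 F$
$l = -4974$ ($l = 1916 - 6890 = -4974$)
$O = 120280162$ ($O = \left(-4974 - 14533\right) \left(-24648 + 18482\right) = \left(-19507\right) \left(-6166\right) = 120280162$)
$\frac{o{\left(f{\left(9,-11 \right)} \right)} - 19761}{L + O} = \frac{33 \left(-12\right) - 19761}{-29698 + 120280162} = \frac{-396 - 19761}{120250464} = \left(-20157\right) \frac{1}{120250464} = - \frac{6719}{40083488}$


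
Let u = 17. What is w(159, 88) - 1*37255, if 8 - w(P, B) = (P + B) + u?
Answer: -37511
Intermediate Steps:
w(P, B) = -9 - B - P (w(P, B) = 8 - ((P + B) + 17) = 8 - ((B + P) + 17) = 8 - (17 + B + P) = 8 + (-17 - B - P) = -9 - B - P)
w(159, 88) - 1*37255 = (-9 - 1*88 - 1*159) - 1*37255 = (-9 - 88 - 159) - 37255 = -256 - 37255 = -37511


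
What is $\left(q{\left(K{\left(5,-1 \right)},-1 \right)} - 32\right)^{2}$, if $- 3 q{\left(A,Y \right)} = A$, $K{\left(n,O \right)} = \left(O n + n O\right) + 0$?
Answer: $\frac{7396}{9} \approx 821.78$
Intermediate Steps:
$K{\left(n,O \right)} = 2 O n$ ($K{\left(n,O \right)} = \left(O n + O n\right) + 0 = 2 O n + 0 = 2 O n$)
$q{\left(A,Y \right)} = - \frac{A}{3}$
$\left(q{\left(K{\left(5,-1 \right)},-1 \right)} - 32\right)^{2} = \left(- \frac{2 \left(-1\right) 5}{3} - 32\right)^{2} = \left(\left(- \frac{1}{3}\right) \left(-10\right) - 32\right)^{2} = \left(\frac{10}{3} - 32\right)^{2} = \left(- \frac{86}{3}\right)^{2} = \frac{7396}{9}$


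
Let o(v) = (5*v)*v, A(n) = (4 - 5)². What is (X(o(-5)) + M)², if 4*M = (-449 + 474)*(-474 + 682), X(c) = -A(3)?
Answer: 1687401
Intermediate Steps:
A(n) = 1 (A(n) = (-1)² = 1)
o(v) = 5*v²
X(c) = -1 (X(c) = -1*1 = -1)
M = 1300 (M = ((-449 + 474)*(-474 + 682))/4 = (25*208)/4 = (¼)*5200 = 1300)
(X(o(-5)) + M)² = (-1 + 1300)² = 1299² = 1687401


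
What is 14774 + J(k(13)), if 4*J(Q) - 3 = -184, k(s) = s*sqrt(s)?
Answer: 58915/4 ≈ 14729.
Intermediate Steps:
k(s) = s**(3/2)
J(Q) = -181/4 (J(Q) = 3/4 + (1/4)*(-184) = 3/4 - 46 = -181/4)
14774 + J(k(13)) = 14774 - 181/4 = 58915/4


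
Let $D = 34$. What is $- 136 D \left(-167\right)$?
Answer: $772208$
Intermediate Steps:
$- 136 D \left(-167\right) = \left(-136\right) 34 \left(-167\right) = \left(-4624\right) \left(-167\right) = 772208$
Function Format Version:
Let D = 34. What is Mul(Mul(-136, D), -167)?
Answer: 772208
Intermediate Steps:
Mul(Mul(-136, D), -167) = Mul(Mul(-136, 34), -167) = Mul(-4624, -167) = 772208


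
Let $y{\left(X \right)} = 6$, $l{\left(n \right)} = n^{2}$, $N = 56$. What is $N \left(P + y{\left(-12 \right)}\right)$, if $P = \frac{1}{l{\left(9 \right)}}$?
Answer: $\frac{27272}{81} \approx 336.69$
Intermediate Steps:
$P = \frac{1}{81}$ ($P = \frac{1}{9^{2}} = \frac{1}{81} \approx 0.012346$)
$N \left(P + y{\left(-12 \right)}\right) = 56 \left(\frac{1}{81} + 6\right) = 56 \cdot \frac{487}{81} = \frac{27272}{81}$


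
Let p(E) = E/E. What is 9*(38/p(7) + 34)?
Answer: 648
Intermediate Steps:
p(E) = 1
9*(38/p(7) + 34) = 9*(38/1 + 34) = 9*(38*1 + 34) = 9*(38 + 34) = 9*72 = 648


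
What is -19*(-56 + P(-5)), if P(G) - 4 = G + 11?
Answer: 874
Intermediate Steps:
P(G) = 15 + G (P(G) = 4 + (G + 11) = 4 + (11 + G) = 15 + G)
-19*(-56 + P(-5)) = -19*(-56 + (15 - 5)) = -19*(-56 + 10) = -19*(-46) = 874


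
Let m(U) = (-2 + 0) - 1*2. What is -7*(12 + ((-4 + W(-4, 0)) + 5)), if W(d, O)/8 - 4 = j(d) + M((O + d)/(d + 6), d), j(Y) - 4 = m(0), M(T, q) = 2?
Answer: -427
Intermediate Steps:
m(U) = -4 (m(U) = -2 - 2 = -4)
j(Y) = 0 (j(Y) = 4 - 4 = 0)
W(d, O) = 48 (W(d, O) = 32 + 8*(0 + 2) = 32 + 8*2 = 32 + 16 = 48)
-7*(12 + ((-4 + W(-4, 0)) + 5)) = -7*(12 + ((-4 + 48) + 5)) = -7*(12 + (44 + 5)) = -7*(12 + 49) = -7*61 = -427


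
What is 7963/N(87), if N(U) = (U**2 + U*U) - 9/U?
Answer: 230927/438999 ≈ 0.52603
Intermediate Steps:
N(U) = -9/U + 2*U**2 (N(U) = (U**2 + U**2) - 9/U = 2*U**2 - 9/U = -9/U + 2*U**2)
7963/N(87) = 7963/(((-9 + 2*87**3)/87)) = 7963/(((-9 + 2*658503)/87)) = 7963/(((-9 + 1317006)/87)) = 7963/(((1/87)*1316997)) = 7963/(438999/29) = 7963*(29/438999) = 230927/438999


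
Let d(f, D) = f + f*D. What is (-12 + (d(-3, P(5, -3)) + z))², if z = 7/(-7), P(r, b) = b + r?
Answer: 484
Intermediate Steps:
d(f, D) = f + D*f
z = -1 (z = 7*(-⅐) = -1)
(-12 + (d(-3, P(5, -3)) + z))² = (-12 + (-3*(1 + (-3 + 5)) - 1))² = (-12 + (-3*(1 + 2) - 1))² = (-12 + (-3*3 - 1))² = (-12 + (-9 - 1))² = (-12 - 10)² = (-22)² = 484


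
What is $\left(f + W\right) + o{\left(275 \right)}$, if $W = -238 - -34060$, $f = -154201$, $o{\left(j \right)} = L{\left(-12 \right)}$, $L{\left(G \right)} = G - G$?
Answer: $-120379$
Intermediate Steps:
$L{\left(G \right)} = 0$
$o{\left(j \right)} = 0$
$W = 33822$ ($W = -238 + 34060 = 33822$)
$\left(f + W\right) + o{\left(275 \right)} = \left(-154201 + 33822\right) + 0 = -120379 + 0 = -120379$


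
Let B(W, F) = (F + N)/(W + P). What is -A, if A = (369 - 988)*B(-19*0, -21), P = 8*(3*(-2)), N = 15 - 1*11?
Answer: 10523/48 ≈ 219.23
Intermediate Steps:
N = 4 (N = 15 - 11 = 4)
P = -48 (P = 8*(-6) = -48)
B(W, F) = (4 + F)/(-48 + W) (B(W, F) = (F + 4)/(W - 48) = (4 + F)/(-48 + W))
A = -10523/48 (A = (369 - 988)*((4 - 21)/(-48 - 19*0)) = -619*(-17)/(-48 + 0) = -619*(-17)/(-48) = -(-619)*(-17)/48 = -619*17/48 = -10523/48 ≈ -219.23)
-A = -1*(-10523/48) = 10523/48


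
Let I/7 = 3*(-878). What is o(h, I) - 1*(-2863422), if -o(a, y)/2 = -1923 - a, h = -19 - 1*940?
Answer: 2865350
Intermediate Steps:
h = -959 (h = -19 - 940 = -959)
I = -18438 (I = 7*(3*(-878)) = 7*(-2634) = -18438)
o(a, y) = 3846 + 2*a (o(a, y) = -2*(-1923 - a) = 3846 + 2*a)
o(h, I) - 1*(-2863422) = (3846 + 2*(-959)) - 1*(-2863422) = (3846 - 1918) + 2863422 = 1928 + 2863422 = 2865350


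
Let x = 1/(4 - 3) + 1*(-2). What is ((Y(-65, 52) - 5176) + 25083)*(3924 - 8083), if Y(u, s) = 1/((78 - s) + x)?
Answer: -2069834484/25 ≈ -8.2793e+7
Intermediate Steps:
x = -1 (x = 1/1 - 2 = 1 - 2 = -1)
Y(u, s) = 1/(77 - s) (Y(u, s) = 1/((78 - s) - 1) = 1/(77 - s))
((Y(-65, 52) - 5176) + 25083)*(3924 - 8083) = ((-1/(-77 + 52) - 5176) + 25083)*(3924 - 8083) = ((-1/(-25) - 5176) + 25083)*(-4159) = ((-1*(-1/25) - 5176) + 25083)*(-4159) = ((1/25 - 5176) + 25083)*(-4159) = (-129399/25 + 25083)*(-4159) = (497676/25)*(-4159) = -2069834484/25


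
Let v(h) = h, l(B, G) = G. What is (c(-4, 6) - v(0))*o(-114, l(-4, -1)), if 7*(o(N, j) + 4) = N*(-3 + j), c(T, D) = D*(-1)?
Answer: -2568/7 ≈ -366.86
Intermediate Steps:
c(T, D) = -D
o(N, j) = -4 + N*(-3 + j)/7 (o(N, j) = -4 + (N*(-3 + j))/7 = -4 + N*(-3 + j)/7)
(c(-4, 6) - v(0))*o(-114, l(-4, -1)) = (-1*6 - 1*0)*(-4 - 3/7*(-114) + (⅐)*(-114)*(-1)) = (-6 + 0)*(-4 + 342/7 + 114/7) = -6*428/7 = -2568/7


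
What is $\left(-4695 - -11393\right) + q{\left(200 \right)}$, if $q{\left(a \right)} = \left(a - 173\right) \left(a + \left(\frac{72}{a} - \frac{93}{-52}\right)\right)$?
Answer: $\frac{15802811}{1300} \approx 12156.0$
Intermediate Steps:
$q{\left(a \right)} = \left(-173 + a\right) \left(\frac{93}{52} + a + \frac{72}{a}\right)$ ($q{\left(a \right)} = \left(-173 + a\right) \left(a + \left(\frac{72}{a} - - \frac{93}{52}\right)\right) = \left(-173 + a\right) \left(a + \left(\frac{72}{a} + \frac{93}{52}\right)\right) = \left(-173 + a\right) \left(a + \left(\frac{93}{52} + \frac{72}{a}\right)\right) = \left(-173 + a\right) \left(\frac{93}{52} + a + \frac{72}{a}\right)$)
$\left(-4695 - -11393\right) + q{\left(200 \right)} = \left(-4695 - -11393\right) - \left(\frac{1792945}{52} - 40000 + \frac{1557}{25}\right) = \left(-4695 + 11393\right) - - \frac{7095411}{1300} = 6698 - - \frac{7095411}{1300} = 6698 + \frac{7095411}{1300} = \frac{15802811}{1300}$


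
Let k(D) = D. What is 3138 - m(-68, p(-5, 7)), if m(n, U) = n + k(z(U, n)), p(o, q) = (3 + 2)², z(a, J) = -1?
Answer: 3207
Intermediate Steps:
p(o, q) = 25 (p(o, q) = 5² = 25)
m(n, U) = -1 + n (m(n, U) = n - 1 = -1 + n)
3138 - m(-68, p(-5, 7)) = 3138 - (-1 - 68) = 3138 - 1*(-69) = 3138 + 69 = 3207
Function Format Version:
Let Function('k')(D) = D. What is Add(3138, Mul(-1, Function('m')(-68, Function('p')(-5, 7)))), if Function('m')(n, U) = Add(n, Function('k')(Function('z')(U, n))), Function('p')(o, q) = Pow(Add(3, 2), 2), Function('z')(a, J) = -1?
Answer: 3207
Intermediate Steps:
Function('p')(o, q) = 25 (Function('p')(o, q) = Pow(5, 2) = 25)
Function('m')(n, U) = Add(-1, n) (Function('m')(n, U) = Add(n, -1) = Add(-1, n))
Add(3138, Mul(-1, Function('m')(-68, Function('p')(-5, 7)))) = Add(3138, Mul(-1, Add(-1, -68))) = Add(3138, Mul(-1, -69)) = Add(3138, 69) = 3207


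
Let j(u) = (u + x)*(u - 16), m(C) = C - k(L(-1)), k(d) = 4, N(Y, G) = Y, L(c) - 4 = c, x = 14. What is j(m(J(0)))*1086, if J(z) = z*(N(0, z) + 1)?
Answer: -217200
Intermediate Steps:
L(c) = 4 + c
J(z) = z (J(z) = z*(0 + 1) = z*1 = z)
m(C) = -4 + C (m(C) = C - 1*4 = C - 4 = -4 + C)
j(u) = (-16 + u)*(14 + u) (j(u) = (u + 14)*(u - 16) = (14 + u)*(-16 + u) = (-16 + u)*(14 + u))
j(m(J(0)))*1086 = (-224 + (-4 + 0)**2 - 2*(-4 + 0))*1086 = (-224 + (-4)**2 - 2*(-4))*1086 = (-224 + 16 + 8)*1086 = -200*1086 = -217200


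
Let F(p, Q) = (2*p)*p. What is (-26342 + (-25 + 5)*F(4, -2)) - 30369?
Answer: -57351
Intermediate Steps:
F(p, Q) = 2*p²
(-26342 + (-25 + 5)*F(4, -2)) - 30369 = (-26342 + (-25 + 5)*(2*4²)) - 30369 = (-26342 - 40*16) - 30369 = (-26342 - 20*32) - 30369 = (-26342 - 640) - 30369 = -26982 - 30369 = -57351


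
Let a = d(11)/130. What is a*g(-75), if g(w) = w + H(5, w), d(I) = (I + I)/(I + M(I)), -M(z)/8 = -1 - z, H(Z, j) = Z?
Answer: -154/1391 ≈ -0.11071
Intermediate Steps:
M(z) = 8 + 8*z (M(z) = -8*(-1 - z) = 8 + 8*z)
d(I) = 2*I/(8 + 9*I) (d(I) = (I + I)/(I + (8 + 8*I)) = (2*I)/(8 + 9*I) = 2*I/(8 + 9*I))
a = 11/6955 (a = (2*11/(8 + 9*11))/130 = (2*11/(8 + 99))*(1/130) = (2*11/107)*(1/130) = (2*11*(1/107))*(1/130) = (22/107)*(1/130) = 11/6955 ≈ 0.0015816)
g(w) = 5 + w (g(w) = w + 5 = 5 + w)
a*g(-75) = 11*(5 - 75)/6955 = (11/6955)*(-70) = -154/1391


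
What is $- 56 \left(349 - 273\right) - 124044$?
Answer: $-128300$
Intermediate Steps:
$- 56 \left(349 - 273\right) - 124044 = \left(-56\right) 76 - 124044 = -4256 - 124044 = -128300$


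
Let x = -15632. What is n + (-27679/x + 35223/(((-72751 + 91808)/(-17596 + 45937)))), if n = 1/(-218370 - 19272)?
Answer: 31427651644745833/599943388656 ≈ 52384.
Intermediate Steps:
n = -1/237642 (n = 1/(-237642) = -1/237642 ≈ -4.2080e-6)
n + (-27679/x + 35223/(((-72751 + 91808)/(-17596 + 45937)))) = -1/237642 + (-27679/(-15632) + 35223/(((-72751 + 91808)/(-17596 + 45937)))) = -1/237642 + (-27679*(-1/15632) + 35223/((19057/28341))) = -1/237642 + (27679/15632 + 35223/((19057*(1/28341)))) = -1/237642 + (27679/15632 + 35223/(19057/28341)) = -1/237642 + (27679/15632 + 35223*(28341/19057)) = -1/237642 + (27679/15632 + 16919577/323) = -1/237642 + 264495767981/5049136 = 31427651644745833/599943388656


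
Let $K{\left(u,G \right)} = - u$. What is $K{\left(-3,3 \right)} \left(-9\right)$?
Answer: $-27$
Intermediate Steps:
$K{\left(-3,3 \right)} \left(-9\right) = \left(-1\right) \left(-3\right) \left(-9\right) = 3 \left(-9\right) = -27$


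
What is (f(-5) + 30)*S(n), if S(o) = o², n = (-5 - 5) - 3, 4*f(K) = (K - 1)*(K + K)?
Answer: 7605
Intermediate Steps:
f(K) = K*(-1 + K)/2 (f(K) = ((K - 1)*(K + K))/4 = ((-1 + K)*(2*K))/4 = (2*K*(-1 + K))/4 = K*(-1 + K)/2)
n = -13 (n = -10 - 3 = -13)
(f(-5) + 30)*S(n) = ((½)*(-5)*(-1 - 5) + 30)*(-13)² = ((½)*(-5)*(-6) + 30)*169 = (15 + 30)*169 = 45*169 = 7605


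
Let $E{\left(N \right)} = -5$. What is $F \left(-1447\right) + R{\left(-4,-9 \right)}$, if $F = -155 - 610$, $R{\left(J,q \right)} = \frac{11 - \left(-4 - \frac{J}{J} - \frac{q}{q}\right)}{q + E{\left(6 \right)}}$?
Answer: $\frac{15497353}{14} \approx 1.107 \cdot 10^{6}$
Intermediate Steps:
$R{\left(J,q \right)} = \frac{17}{-5 + q}$ ($R{\left(J,q \right)} = \frac{11 - \left(-4 - \frac{J}{J} - \frac{q}{q}\right)}{q - 5} = \frac{11 + \left(\left(1 + 1\right) + 4\right)}{-5 + q} = \frac{11 + \left(2 + 4\right)}{-5 + q} = \frac{11 + 6}{-5 + q} = \frac{17}{-5 + q}$)
$F = -765$
$F \left(-1447\right) + R{\left(-4,-9 \right)} = \left(-765\right) \left(-1447\right) + \frac{17}{-5 - 9} = 1106955 + \frac{17}{-14} = 1106955 + 17 \left(- \frac{1}{14}\right) = 1106955 - \frac{17}{14} = \frac{15497353}{14}$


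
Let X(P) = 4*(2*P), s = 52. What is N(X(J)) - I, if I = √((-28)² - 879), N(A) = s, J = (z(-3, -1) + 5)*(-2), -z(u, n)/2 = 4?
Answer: 52 - I*√95 ≈ 52.0 - 9.7468*I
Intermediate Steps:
z(u, n) = -8 (z(u, n) = -2*4 = -8)
J = 6 (J = (-8 + 5)*(-2) = -3*(-2) = 6)
X(P) = 8*P
N(A) = 52
I = I*√95 (I = √(784 - 879) = √(-95) = I*√95 ≈ 9.7468*I)
N(X(J)) - I = 52 - I*√95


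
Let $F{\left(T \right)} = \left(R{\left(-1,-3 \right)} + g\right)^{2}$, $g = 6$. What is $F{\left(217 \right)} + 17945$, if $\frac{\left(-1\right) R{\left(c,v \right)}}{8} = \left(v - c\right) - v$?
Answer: $17949$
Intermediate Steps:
$R{\left(c,v \right)} = 8 c$ ($R{\left(c,v \right)} = - 8 \left(\left(v - c\right) - v\right) = - 8 \left(- c\right) = 8 c$)
$F{\left(T \right)} = 4$ ($F{\left(T \right)} = \left(8 \left(-1\right) + 6\right)^{2} = \left(-8 + 6\right)^{2} = \left(-2\right)^{2} = 4$)
$F{\left(217 \right)} + 17945 = 4 + 17945 = 17949$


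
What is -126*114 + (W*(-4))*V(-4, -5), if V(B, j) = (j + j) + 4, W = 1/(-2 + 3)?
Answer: -14340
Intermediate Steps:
W = 1 (W = 1/1 = 1)
V(B, j) = 4 + 2*j (V(B, j) = 2*j + 4 = 4 + 2*j)
-126*114 + (W*(-4))*V(-4, -5) = -126*114 + (1*(-4))*(4 + 2*(-5)) = -14364 - 4*(4 - 10) = -14364 - 4*(-6) = -14364 + 24 = -14340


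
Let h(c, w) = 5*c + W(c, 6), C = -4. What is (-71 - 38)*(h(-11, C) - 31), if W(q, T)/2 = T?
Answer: 8066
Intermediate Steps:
W(q, T) = 2*T
h(c, w) = 12 + 5*c (h(c, w) = 5*c + 2*6 = 5*c + 12 = 12 + 5*c)
(-71 - 38)*(h(-11, C) - 31) = (-71 - 38)*((12 + 5*(-11)) - 31) = -109*((12 - 55) - 31) = -109*(-43 - 31) = -109*(-74) = 8066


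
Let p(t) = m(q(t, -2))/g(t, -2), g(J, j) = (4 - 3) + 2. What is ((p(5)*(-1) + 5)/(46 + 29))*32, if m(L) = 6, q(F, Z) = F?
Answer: 32/25 ≈ 1.2800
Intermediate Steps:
g(J, j) = 3 (g(J, j) = 1 + 2 = 3)
p(t) = 2 (p(t) = 6/3 = 6*(1/3) = 2)
((p(5)*(-1) + 5)/(46 + 29))*32 = ((2*(-1) + 5)/(46 + 29))*32 = ((-2 + 5)/75)*32 = ((1/75)*3)*32 = (1/25)*32 = 32/25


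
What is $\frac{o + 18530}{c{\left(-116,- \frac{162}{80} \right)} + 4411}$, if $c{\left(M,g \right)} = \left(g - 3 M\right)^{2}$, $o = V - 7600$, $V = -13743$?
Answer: $- \frac{4500800}{198575521} \approx -0.022665$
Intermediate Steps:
$o = -21343$ ($o = -13743 - 7600 = -21343$)
$\frac{o + 18530}{c{\left(-116,- \frac{162}{80} \right)} + 4411} = \frac{-21343 + 18530}{\left(- \frac{-162}{80} + 3 \left(-116\right)\right)^{2} + 4411} = - \frac{2813}{\left(- \frac{-162}{80} - 348\right)^{2} + 4411} = - \frac{2813}{\left(\left(-1\right) \left(- \frac{81}{40}\right) - 348\right)^{2} + 4411} = - \frac{2813}{\left(\frac{81}{40} - 348\right)^{2} + 4411} = - \frac{2813}{\left(- \frac{13839}{40}\right)^{2} + 4411} = - \frac{2813}{\frac{191517921}{1600} + 4411} = - \frac{2813}{\frac{198575521}{1600}} = \left(-2813\right) \frac{1600}{198575521} = - \frac{4500800}{198575521}$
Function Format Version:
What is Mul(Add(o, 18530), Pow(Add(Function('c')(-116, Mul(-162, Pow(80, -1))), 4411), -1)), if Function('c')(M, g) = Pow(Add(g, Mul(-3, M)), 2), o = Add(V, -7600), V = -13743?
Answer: Rational(-4500800, 198575521) ≈ -0.022665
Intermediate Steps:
o = -21343 (o = Add(-13743, -7600) = -21343)
Mul(Add(o, 18530), Pow(Add(Function('c')(-116, Mul(-162, Pow(80, -1))), 4411), -1)) = Mul(Add(-21343, 18530), Pow(Add(Pow(Add(Mul(-1, Mul(-162, Pow(80, -1))), Mul(3, -116)), 2), 4411), -1)) = Mul(-2813, Pow(Add(Pow(Add(Mul(-1, Mul(-162, Rational(1, 80))), -348), 2), 4411), -1)) = Mul(-2813, Pow(Add(Pow(Add(Mul(-1, Rational(-81, 40)), -348), 2), 4411), -1)) = Mul(-2813, Pow(Add(Pow(Add(Rational(81, 40), -348), 2), 4411), -1)) = Mul(-2813, Pow(Add(Pow(Rational(-13839, 40), 2), 4411), -1)) = Mul(-2813, Pow(Add(Rational(191517921, 1600), 4411), -1)) = Mul(-2813, Pow(Rational(198575521, 1600), -1)) = Mul(-2813, Rational(1600, 198575521)) = Rational(-4500800, 198575521)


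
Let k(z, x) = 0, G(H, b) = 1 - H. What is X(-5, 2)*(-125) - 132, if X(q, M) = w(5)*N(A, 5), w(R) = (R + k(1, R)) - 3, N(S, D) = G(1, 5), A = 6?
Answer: -132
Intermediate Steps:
N(S, D) = 0 (N(S, D) = 1 - 1*1 = 1 - 1 = 0)
w(R) = -3 + R (w(R) = (R + 0) - 3 = R - 3 = -3 + R)
X(q, M) = 0 (X(q, M) = (-3 + 5)*0 = 2*0 = 0)
X(-5, 2)*(-125) - 132 = 0*(-125) - 132 = 0 - 132 = -132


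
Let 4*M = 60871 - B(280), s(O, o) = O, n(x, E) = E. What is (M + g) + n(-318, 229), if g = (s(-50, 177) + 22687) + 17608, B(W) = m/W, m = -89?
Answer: 62374849/1120 ≈ 55692.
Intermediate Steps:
B(W) = -89/W
M = 17043969/1120 (M = (60871 - (-89)/280)/4 = (60871 - 1*(-89/280))/4 = (60871 + 89/280)/4 = (¼)*(17043969/280) = 17043969/1120 ≈ 15218.)
g = 40245 (g = (-50 + 22687) + 17608 = 22637 + 17608 = 40245)
(M + g) + n(-318, 229) = (17043969/1120 + 40245) + 229 = 62118369/1120 + 229 = 62374849/1120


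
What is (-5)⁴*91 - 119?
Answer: 56756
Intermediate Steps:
(-5)⁴*91 - 119 = 625*91 - 119 = 56875 - 119 = 56756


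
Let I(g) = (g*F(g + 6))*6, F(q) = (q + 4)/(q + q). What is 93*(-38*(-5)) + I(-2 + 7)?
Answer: 194595/11 ≈ 17690.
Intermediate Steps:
F(q) = (4 + q)/(2*q) (F(q) = (4 + q)/((2*q)) = (4 + q)*(1/(2*q)) = (4 + q)/(2*q))
I(g) = 3*g*(10 + g)/(6 + g) (I(g) = (g*((4 + (g + 6))/(2*(g + 6))))*6 = (g*((4 + (6 + g))/(2*(6 + g))))*6 = (g*((10 + g)/(2*(6 + g))))*6 = (g*(10 + g)/(2*(6 + g)))*6 = 3*g*(10 + g)/(6 + g))
93*(-38*(-5)) + I(-2 + 7) = 93*(-38*(-5)) + 3*(-2 + 7)*(10 + (-2 + 7))/(6 + (-2 + 7)) = 93*190 + 3*5*(10 + 5)/(6 + 5) = 17670 + 3*5*15/11 = 17670 + 3*5*(1/11)*15 = 17670 + 225/11 = 194595/11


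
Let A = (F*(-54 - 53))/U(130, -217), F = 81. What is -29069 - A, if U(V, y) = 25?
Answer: -718058/25 ≈ -28722.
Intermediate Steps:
A = -8667/25 (A = (81*(-54 - 53))/25 = (81*(-107))*(1/25) = -8667*1/25 = -8667/25 ≈ -346.68)
-29069 - A = -29069 - 1*(-8667/25) = -29069 + 8667/25 = -718058/25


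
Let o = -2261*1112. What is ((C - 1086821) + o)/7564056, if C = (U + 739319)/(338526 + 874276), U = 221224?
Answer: -1455787773321/3057900748304 ≈ -0.47607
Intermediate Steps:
o = -2514232
C = 960543/1212802 (C = (221224 + 739319)/(338526 + 874276) = 960543/1212802 ≈ 0.79200)
((C - 1086821) + o)/7564056 = ((960543/1212802 - 1086821) - 2514232)/7564056 = (-1318097721899/1212802 - 2514232)*(1/7564056) = -4367363319963/1212802*1/7564056 = -1455787773321/3057900748304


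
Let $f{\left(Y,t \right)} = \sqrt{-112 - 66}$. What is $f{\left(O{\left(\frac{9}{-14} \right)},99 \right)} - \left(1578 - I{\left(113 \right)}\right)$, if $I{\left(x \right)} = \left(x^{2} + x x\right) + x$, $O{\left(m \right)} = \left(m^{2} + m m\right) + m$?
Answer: $24073 + i \sqrt{178} \approx 24073.0 + 13.342 i$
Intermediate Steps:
$O{\left(m \right)} = m + 2 m^{2}$ ($O{\left(m \right)} = \left(m^{2} + m^{2}\right) + m = 2 m^{2} + m = m + 2 m^{2}$)
$f{\left(Y,t \right)} = i \sqrt{178}$ ($f{\left(Y,t \right)} = \sqrt{-178} = i \sqrt{178}$)
$I{\left(x \right)} = x + 2 x^{2}$ ($I{\left(x \right)} = \left(x^{2} + x^{2}\right) + x = 2 x^{2} + x = x + 2 x^{2}$)
$f{\left(O{\left(\frac{9}{-14} \right)},99 \right)} - \left(1578 - I{\left(113 \right)}\right) = i \sqrt{178} - \left(1578 - 113 \left(1 + 2 \cdot 113\right)\right) = i \sqrt{178} - \left(1578 - 113 \left(1 + 226\right)\right) = i \sqrt{178} - \left(1578 - 113 \cdot 227\right) = i \sqrt{178} - \left(1578 - 25651\right) = i \sqrt{178} - -24073 = i \sqrt{178} + 24073 = 24073 + i \sqrt{178}$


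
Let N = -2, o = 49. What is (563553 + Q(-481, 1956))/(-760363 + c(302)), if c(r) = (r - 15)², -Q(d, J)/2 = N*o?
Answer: -563749/677994 ≈ -0.83150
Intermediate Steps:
Q(d, J) = 196 (Q(d, J) = -(-4)*49 = -2*(-98) = 196)
c(r) = (-15 + r)²
(563553 + Q(-481, 1956))/(-760363 + c(302)) = (563553 + 196)/(-760363 + (-15 + 302)²) = 563749/(-760363 + 287²) = 563749/(-760363 + 82369) = 563749/(-677994) = 563749*(-1/677994) = -563749/677994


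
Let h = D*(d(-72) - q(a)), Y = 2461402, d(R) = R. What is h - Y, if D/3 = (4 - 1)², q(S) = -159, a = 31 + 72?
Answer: -2459053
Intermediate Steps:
a = 103
D = 27 (D = 3*(4 - 1)² = 3*3² = 3*9 = 27)
h = 2349 (h = 27*(-72 - 1*(-159)) = 27*(-72 + 159) = 27*87 = 2349)
h - Y = 2349 - 1*2461402 = 2349 - 2461402 = -2459053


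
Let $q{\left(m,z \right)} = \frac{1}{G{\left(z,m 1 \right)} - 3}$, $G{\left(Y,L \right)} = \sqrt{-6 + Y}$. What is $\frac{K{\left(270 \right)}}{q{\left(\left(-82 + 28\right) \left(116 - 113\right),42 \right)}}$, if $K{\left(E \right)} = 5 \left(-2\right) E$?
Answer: $-8100$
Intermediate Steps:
$K{\left(E \right)} = - 10 E$
$q{\left(m,z \right)} = \frac{1}{-3 + \sqrt{-6 + z}}$ ($q{\left(m,z \right)} = \frac{1}{\sqrt{-6 + z} - 3} = \frac{1}{-3 + \sqrt{-6 + z}}$)
$\frac{K{\left(270 \right)}}{q{\left(\left(-82 + 28\right) \left(116 - 113\right),42 \right)}} = \frac{\left(-10\right) 270}{\frac{1}{-3 + \sqrt{-6 + 42}}} = - \frac{2700}{\frac{1}{-3 + \sqrt{36}}} = - \frac{2700}{\frac{1}{-3 + 6}} = - \frac{2700}{\frac{1}{3}} = - 2700 \frac{1}{\frac{1}{3}} = \left(-2700\right) 3 = -8100$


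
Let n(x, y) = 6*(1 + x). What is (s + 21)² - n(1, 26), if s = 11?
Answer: 1012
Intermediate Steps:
n(x, y) = 6 + 6*x
(s + 21)² - n(1, 26) = (11 + 21)² - (6 + 6*1) = 32² - (6 + 6) = 1024 - 1*12 = 1024 - 12 = 1012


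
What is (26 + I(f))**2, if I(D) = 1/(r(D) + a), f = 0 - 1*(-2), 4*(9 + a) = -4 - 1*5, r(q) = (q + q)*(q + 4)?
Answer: 1768900/2601 ≈ 680.08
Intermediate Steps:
r(q) = 2*q*(4 + q) (r(q) = (2*q)*(4 + q) = 2*q*(4 + q))
a = -45/4 (a = -9 + (-4 - 1*5)/4 = -9 + (-4 - 5)/4 = -9 + (1/4)*(-9) = -9 - 9/4 = -45/4 ≈ -11.250)
f = 2 (f = 0 + 2 = 2)
I(D) = 1/(-45/4 + 2*D*(4 + D)) (I(D) = 1/(2*D*(4 + D) - 45/4) = 1/(-45/4 + 2*D*(4 + D)))
(26 + I(f))**2 = (26 + 4/(-45 + 8*2*(4 + 2)))**2 = (26 + 4/(-45 + 8*2*6))**2 = (26 + 4/(-45 + 96))**2 = (26 + 4/51)**2 = (1330/51)**2 = 1768900/2601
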